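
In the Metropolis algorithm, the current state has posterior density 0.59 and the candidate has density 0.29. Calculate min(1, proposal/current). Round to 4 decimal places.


Ratio = 0.29/0.59 = 0.4915
Acceptance probability = min(1, 0.4915)
= 0.4915

0.4915


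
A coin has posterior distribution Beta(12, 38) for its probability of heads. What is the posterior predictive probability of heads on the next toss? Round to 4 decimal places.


Posterior predictive = E[theta] = alpha/(alpha+beta)
= 12/50
= 0.24

0.24


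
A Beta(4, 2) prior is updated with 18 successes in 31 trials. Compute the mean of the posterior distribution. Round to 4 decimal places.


After update: Beta(22, 15)
Mean = 22 / (22 + 15) = 22 / 37
= 0.5946

0.5946


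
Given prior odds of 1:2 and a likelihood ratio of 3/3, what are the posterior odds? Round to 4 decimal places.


Posterior odds = prior odds * LR
Prior odds = 1/2 = 0.5
LR = 3/3 = 1.0
Posterior odds = 0.5 * 1.0 = 0.5

0.5


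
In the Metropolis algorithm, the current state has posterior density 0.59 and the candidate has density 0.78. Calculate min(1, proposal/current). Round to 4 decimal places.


Ratio = 0.78/0.59 = 1.322
Acceptance probability = min(1, 1.322)
= 1.0

1.0


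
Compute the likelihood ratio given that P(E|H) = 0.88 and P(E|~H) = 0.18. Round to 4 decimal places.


LR = P(E|H) / P(E|~H)
= 0.88 / 0.18 = 4.8889

4.8889


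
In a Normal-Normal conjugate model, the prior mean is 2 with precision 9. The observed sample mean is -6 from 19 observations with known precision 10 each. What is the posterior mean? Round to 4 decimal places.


Posterior precision = tau0 + n*tau = 9 + 19*10 = 199
Posterior mean = (tau0*mu0 + n*tau*xbar) / posterior_precision
= (9*2 + 19*10*-6) / 199
= -1122 / 199 = -5.6382

-5.6382


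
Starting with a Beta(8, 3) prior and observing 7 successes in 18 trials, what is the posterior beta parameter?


Posterior beta = prior beta + failures
Failures = 18 - 7 = 11
beta_post = 3 + 11 = 14

14


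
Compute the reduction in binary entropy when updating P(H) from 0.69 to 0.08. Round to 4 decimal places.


H_before = -p*log2(p) - (1-p)*log2(1-p) for p=0.69: 0.8932
H_after for p=0.08: 0.4022
Reduction = 0.8932 - 0.4022 = 0.491

0.491


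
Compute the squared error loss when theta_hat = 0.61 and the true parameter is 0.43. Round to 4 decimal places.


L = (theta_hat - theta_true)^2
= (0.61 - 0.43)^2
= 0.18^2 = 0.0324

0.0324


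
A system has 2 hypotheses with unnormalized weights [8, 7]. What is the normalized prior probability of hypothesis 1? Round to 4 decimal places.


The normalized prior is the weight divided by the total.
Total weight = 15
P(H1) = 8 / 15 = 0.5333

0.5333


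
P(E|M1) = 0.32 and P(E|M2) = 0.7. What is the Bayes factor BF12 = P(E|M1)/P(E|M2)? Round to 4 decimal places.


Bayes factor BF12 = P(E|M1) / P(E|M2)
= 0.32 / 0.7
= 0.4571

0.4571


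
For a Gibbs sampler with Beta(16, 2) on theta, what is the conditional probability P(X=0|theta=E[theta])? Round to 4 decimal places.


E[theta] = 16/(16+2) = 0.8889
P(X=0|theta) = 1 - theta = 0.1111

0.1111


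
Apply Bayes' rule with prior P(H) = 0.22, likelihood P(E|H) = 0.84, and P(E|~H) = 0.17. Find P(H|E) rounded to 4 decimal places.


Step 1: Compute marginal P(E) = P(E|H)P(H) + P(E|~H)P(~H)
= 0.84*0.22 + 0.17*0.78 = 0.3174
Step 2: P(H|E) = P(E|H)P(H)/P(E) = 0.1848/0.3174
= 0.5822

0.5822


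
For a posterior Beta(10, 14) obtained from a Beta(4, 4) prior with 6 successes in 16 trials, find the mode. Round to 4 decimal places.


Mode = (alpha - 1) / (alpha + beta - 2)
= 9 / 22
= 0.4091

0.4091


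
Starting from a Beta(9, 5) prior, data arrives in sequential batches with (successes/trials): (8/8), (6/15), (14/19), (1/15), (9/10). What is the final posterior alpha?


In sequential Bayesian updating, we sum all successes.
Total successes = 38
Final alpha = 9 + 38 = 47

47


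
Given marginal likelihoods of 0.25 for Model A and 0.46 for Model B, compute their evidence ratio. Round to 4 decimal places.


Ratio = ML(A) / ML(B) = 0.25/0.46
= 0.5435

0.5435


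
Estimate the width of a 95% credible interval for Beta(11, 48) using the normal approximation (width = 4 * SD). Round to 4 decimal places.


For Beta(a,b): Var = ab/((a+b)^2(a+b+1))
Var = 0.0025, SD = 0.0503
Approximate 95% CI width = 4 * 0.0503 = 0.2011

0.2011


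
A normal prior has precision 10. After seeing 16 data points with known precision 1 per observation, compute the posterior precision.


In the conjugate normal model, precisions add:
tau_posterior = tau_prior + n * tau_data
= 10 + 16*1 = 26

26


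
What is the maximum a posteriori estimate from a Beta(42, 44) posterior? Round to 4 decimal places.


The MAP estimate equals the mode of the distribution.
Mode of Beta(a,b) = (a-1)/(a+b-2)
= 41/84
= 0.4881

0.4881


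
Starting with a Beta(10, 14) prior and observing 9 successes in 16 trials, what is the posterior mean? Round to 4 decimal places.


Posterior parameters: alpha = 10 + 9 = 19
beta = 14 + 7 = 21
Posterior mean = alpha / (alpha + beta) = 19 / 40
= 0.475

0.475


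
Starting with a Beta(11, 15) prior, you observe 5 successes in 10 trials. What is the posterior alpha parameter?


For a Beta-Binomial conjugate model:
Posterior alpha = prior alpha + number of successes
= 11 + 5 = 16

16


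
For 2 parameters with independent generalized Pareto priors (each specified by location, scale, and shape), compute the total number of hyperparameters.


A generalized Pareto prior has 3 hyperparameters per parameter.
Total = 2 * 3 = 6

6


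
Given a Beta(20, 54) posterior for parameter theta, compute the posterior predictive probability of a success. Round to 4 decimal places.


For a Beta-Bernoulli model, the predictive probability is the mean:
P(success) = 20/(20+54) = 20/74 = 0.2703

0.2703


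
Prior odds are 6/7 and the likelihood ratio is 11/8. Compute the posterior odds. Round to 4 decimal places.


Posterior odds = prior odds * likelihood ratio
= (6/7) * (11/8)
= 66 / 56
= 1.1786

1.1786


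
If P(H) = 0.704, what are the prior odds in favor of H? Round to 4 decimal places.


Prior odds = P(H) / (1 - P(H))
= 0.704 / 0.296
= 2.3784

2.3784


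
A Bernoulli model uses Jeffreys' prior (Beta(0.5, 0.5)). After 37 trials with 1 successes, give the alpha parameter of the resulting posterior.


Posterior = Beta(prior_alpha + successes, prior_beta + failures)
= Beta(0.5 + 1, 0.5 + 36)
Posterior alpha = 0.5 + k = 0.5 + 1 = 1.5

1.5


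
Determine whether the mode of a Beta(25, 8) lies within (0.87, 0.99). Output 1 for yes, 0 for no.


First find the mode: (a-1)/(a+b-2) = 0.7742
Is 0.7742 in (0.87, 0.99)? 0

0


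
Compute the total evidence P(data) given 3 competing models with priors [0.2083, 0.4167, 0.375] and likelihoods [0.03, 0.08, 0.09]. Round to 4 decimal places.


Marginal likelihood = sum P(model_i) * P(data|model_i)
Model 1: 0.2083 * 0.03 = 0.0062
Model 2: 0.4167 * 0.08 = 0.0333
Model 3: 0.375 * 0.09 = 0.0338
Total = 0.0733

0.0733


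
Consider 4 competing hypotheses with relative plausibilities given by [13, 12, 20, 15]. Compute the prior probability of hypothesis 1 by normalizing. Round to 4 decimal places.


Sum of weights = 13 + 12 + 20 + 15 = 60
Normalized prior for H1 = 13 / 60
= 0.2167

0.2167


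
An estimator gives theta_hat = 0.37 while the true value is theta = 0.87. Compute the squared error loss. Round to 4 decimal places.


The squared error loss is (theta_hat - theta)^2
= (0.37 - 0.87)^2
= (-0.5)^2 = 0.25

0.25


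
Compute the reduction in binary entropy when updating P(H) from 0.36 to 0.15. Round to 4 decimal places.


H_before = -p*log2(p) - (1-p)*log2(1-p) for p=0.36: 0.9427
H_after for p=0.15: 0.6098
Reduction = 0.9427 - 0.6098 = 0.3328

0.3328


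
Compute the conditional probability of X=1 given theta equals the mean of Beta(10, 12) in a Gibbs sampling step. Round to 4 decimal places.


Mean of Beta(10, 12) = 0.4545
P(X=1 | theta=0.4545) = 0.4545

0.4545


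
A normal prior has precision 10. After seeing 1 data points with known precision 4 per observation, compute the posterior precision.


In the conjugate normal model, precisions add:
tau_posterior = tau_prior + n * tau_data
= 10 + 1*4 = 14

14


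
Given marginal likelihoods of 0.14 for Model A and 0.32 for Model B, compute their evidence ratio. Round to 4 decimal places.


Ratio = ML(A) / ML(B) = 0.14/0.32
= 0.4375

0.4375


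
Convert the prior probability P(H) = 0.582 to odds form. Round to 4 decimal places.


P(not H) = 1 - 0.582 = 0.418
Odds = 0.582 / 0.418 = 1.3923

1.3923


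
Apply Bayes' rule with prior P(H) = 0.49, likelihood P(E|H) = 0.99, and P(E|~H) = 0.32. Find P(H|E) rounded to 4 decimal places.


Step 1: Compute marginal P(E) = P(E|H)P(H) + P(E|~H)P(~H)
= 0.99*0.49 + 0.32*0.51 = 0.6483
Step 2: P(H|E) = P(E|H)P(H)/P(E) = 0.4851/0.6483
= 0.7483

0.7483


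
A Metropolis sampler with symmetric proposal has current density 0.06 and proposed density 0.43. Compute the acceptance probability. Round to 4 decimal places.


For symmetric proposals, acceptance = min(1, pi(x*)/pi(x))
= min(1, 0.43/0.06)
= min(1, 7.1667) = 1.0

1.0


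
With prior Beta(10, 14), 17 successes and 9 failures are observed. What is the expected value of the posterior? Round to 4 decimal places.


Posterior = Beta(27, 23)
E[theta] = alpha/(alpha+beta)
= 27/50 = 0.54

0.54


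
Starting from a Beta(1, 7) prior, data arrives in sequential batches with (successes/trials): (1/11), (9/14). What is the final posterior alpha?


In sequential Bayesian updating, we sum all successes.
Total successes = 10
Final alpha = 1 + 10 = 11

11


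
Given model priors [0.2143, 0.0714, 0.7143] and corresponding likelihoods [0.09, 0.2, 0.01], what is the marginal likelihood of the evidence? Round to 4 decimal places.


P(E) = sum_i P(M_i) P(E|M_i)
= 0.0193 + 0.0143 + 0.0071
= 0.0407

0.0407


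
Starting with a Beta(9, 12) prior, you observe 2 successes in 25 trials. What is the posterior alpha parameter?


For a Beta-Binomial conjugate model:
Posterior alpha = prior alpha + number of successes
= 9 + 2 = 11

11


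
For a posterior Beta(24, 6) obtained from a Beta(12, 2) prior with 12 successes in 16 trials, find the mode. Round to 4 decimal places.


Mode = (alpha - 1) / (alpha + beta - 2)
= 23 / 28
= 0.8214

0.8214


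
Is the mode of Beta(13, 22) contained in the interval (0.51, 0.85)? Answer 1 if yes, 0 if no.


Mode = (a-1)/(a+b-2) = 12/33 = 0.3636
Interval: (0.51, 0.85)
Contains mode? 0

0


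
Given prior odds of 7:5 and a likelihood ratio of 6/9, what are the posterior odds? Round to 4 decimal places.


Posterior odds = prior odds * LR
Prior odds = 7/5 = 1.4
LR = 6/9 = 0.6667
Posterior odds = 1.4 * 0.6667 = 0.9333

0.9333


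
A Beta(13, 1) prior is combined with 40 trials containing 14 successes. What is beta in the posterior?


In conjugate updating:
beta_posterior = beta_prior + (n - k)
= 1 + (40 - 14)
= 1 + 26 = 27

27


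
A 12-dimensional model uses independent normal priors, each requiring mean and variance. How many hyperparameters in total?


Per parameter: 2 (mean and variance).
Total = 12 * 2 = 24

24


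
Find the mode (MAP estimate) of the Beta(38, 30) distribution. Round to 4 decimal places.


For Beta(a,b) with a,b > 1:
Mode = (a-1)/(a+b-2) = (38-1)/(68-2)
= 37/66 = 0.5606

0.5606


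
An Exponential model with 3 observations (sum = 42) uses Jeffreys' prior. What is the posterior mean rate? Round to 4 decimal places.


Posterior Gamma(3, 42)
E[lambda] = 3/42 = 0.0714

0.0714


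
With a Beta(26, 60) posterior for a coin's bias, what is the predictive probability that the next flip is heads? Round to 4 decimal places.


The predictive probability equals the posterior mean.
P(next = heads) = alpha / (alpha + beta)
= 26 / 86 = 0.3023

0.3023


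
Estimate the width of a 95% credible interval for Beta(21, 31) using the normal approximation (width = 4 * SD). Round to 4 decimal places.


For Beta(a,b): Var = ab/((a+b)^2(a+b+1))
Var = 0.0045, SD = 0.0674
Approximate 95% CI width = 4 * 0.0674 = 0.2696

0.2696


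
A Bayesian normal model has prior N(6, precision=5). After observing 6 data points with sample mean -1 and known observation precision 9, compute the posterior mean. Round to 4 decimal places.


Posterior mean = (prior_precision * prior_mean + n * data_precision * data_mean) / (prior_precision + n * data_precision)
Numerator = 5*6 + 6*9*-1 = -24
Denominator = 5 + 6*9 = 59
Posterior mean = -0.4068

-0.4068


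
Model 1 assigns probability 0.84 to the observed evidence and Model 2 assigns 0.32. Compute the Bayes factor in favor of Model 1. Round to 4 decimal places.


BF = P(data|M1) / P(data|M2)
= 0.84 / 0.32 = 2.625

2.625


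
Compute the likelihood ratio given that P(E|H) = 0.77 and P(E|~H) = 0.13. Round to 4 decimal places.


LR = P(E|H) / P(E|~H)
= 0.77 / 0.13 = 5.9231

5.9231


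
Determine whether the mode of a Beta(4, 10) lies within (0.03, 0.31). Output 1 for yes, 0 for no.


First find the mode: (a-1)/(a+b-2) = 0.25
Is 0.25 in (0.03, 0.31)? 1

1


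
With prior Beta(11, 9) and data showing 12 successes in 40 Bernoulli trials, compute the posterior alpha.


Conjugate update: alpha_posterior = alpha_prior + k
= 11 + 12 = 23

23


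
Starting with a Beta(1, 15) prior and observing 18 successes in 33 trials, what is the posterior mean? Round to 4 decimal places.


Posterior parameters: alpha = 1 + 18 = 19
beta = 15 + 15 = 30
Posterior mean = alpha / (alpha + beta) = 19 / 49
= 0.3878

0.3878


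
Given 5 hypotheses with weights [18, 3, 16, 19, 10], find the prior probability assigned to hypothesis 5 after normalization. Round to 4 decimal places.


To normalize, divide each weight by the sum of all weights.
Sum = 66
Prior(H5) = 10/66 = 0.1515

0.1515


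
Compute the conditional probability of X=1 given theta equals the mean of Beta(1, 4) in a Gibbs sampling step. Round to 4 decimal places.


Mean of Beta(1, 4) = 0.2
P(X=1 | theta=0.2) = 0.2

0.2


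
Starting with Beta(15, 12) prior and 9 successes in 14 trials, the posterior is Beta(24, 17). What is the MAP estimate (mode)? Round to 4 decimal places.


The mode of Beta(a, b) when a > 1 and b > 1 is (a-1)/(a+b-2)
= (24 - 1) / (24 + 17 - 2)
= 23 / 39
= 0.5897

0.5897


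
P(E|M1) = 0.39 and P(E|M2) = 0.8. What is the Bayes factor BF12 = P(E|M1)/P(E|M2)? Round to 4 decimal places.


Bayes factor BF12 = P(E|M1) / P(E|M2)
= 0.39 / 0.8
= 0.4875

0.4875


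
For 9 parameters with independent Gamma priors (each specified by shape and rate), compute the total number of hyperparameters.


A Gamma prior has 2 hyperparameters per parameter.
Total = 9 * 2 = 18

18


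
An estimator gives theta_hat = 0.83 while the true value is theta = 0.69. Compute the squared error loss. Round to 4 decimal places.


The squared error loss is (theta_hat - theta)^2
= (0.83 - 0.69)^2
= (0.14)^2 = 0.0196

0.0196


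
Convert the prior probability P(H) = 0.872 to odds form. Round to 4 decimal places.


P(not H) = 1 - 0.872 = 0.128
Odds = 0.872 / 0.128 = 6.8125

6.8125


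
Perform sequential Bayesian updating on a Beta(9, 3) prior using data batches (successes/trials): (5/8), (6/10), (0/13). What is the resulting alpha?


Accumulate successes: 11
Posterior alpha = prior alpha + sum of successes
= 9 + 11 = 20

20


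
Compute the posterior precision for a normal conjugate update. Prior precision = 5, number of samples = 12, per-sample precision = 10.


tau_post = tau_0 + n * tau
= 5 + 12 * 10 = 125

125


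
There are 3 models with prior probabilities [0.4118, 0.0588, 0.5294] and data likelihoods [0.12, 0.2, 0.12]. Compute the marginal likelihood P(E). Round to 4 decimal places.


P(E) = sum over models of P(M_i) * P(E|M_i)
= 0.4118*0.12 + 0.0588*0.2 + 0.5294*0.12
= 0.1247

0.1247


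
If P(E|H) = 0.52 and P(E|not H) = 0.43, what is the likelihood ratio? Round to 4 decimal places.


Likelihood ratio = P(E|H) / P(E|not H)
= 0.52 / 0.43
= 1.2093

1.2093


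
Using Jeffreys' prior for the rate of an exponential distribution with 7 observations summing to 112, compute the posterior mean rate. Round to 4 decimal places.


Jeffreys' prior leads to posterior Gamma(7, 112).
Mean = 7/112 = 0.0625

0.0625


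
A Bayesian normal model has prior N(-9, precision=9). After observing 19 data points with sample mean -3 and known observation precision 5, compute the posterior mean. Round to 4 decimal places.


Posterior mean = (prior_precision * prior_mean + n * data_precision * data_mean) / (prior_precision + n * data_precision)
Numerator = 9*-9 + 19*5*-3 = -366
Denominator = 9 + 19*5 = 104
Posterior mean = -3.5192

-3.5192


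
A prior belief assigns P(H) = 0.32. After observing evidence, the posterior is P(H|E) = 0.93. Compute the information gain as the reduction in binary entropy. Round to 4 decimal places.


H(prior) = -0.32*log2(0.32) - 0.68*log2(0.68)
= 0.9044
H(post) = -0.93*log2(0.93) - 0.07*log2(0.07)
= 0.3659
IG = 0.9044 - 0.3659 = 0.5385

0.5385


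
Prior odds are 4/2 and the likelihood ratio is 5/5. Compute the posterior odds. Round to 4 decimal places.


Posterior odds = prior odds * likelihood ratio
= (4/2) * (5/5)
= 20 / 10
= 2.0

2.0


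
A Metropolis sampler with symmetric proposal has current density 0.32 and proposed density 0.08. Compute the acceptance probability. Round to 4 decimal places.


For symmetric proposals, acceptance = min(1, pi(x*)/pi(x))
= min(1, 0.08/0.32)
= min(1, 0.25) = 0.25

0.25


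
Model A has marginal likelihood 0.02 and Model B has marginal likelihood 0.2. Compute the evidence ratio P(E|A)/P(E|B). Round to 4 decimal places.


Evidence ratio = P(E|A) / P(E|B)
= 0.02 / 0.2
= 0.1

0.1


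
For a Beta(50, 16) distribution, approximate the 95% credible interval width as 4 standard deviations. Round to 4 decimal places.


Variance of Beta(a,b) = ab / ((a+b)^2 * (a+b+1))
= 50*16 / ((66)^2 * 67)
= 0.0027
SD = sqrt(0.0027) = 0.0524
Width = 4 * SD = 0.2094

0.2094


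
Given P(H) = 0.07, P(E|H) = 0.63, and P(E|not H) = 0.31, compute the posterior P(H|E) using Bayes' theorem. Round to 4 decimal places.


By Bayes' theorem: P(H|E) = P(E|H)*P(H) / P(E)
P(E) = P(E|H)*P(H) + P(E|not H)*P(not H)
P(E) = 0.63*0.07 + 0.31*0.93 = 0.3324
P(H|E) = 0.63*0.07 / 0.3324 = 0.1327

0.1327


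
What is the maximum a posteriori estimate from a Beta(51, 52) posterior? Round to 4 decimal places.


The MAP estimate equals the mode of the distribution.
Mode of Beta(a,b) = (a-1)/(a+b-2)
= 50/101
= 0.495

0.495


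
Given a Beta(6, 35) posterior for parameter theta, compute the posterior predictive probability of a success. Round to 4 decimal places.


For a Beta-Bernoulli model, the predictive probability is the mean:
P(success) = 6/(6+35) = 6/41 = 0.1463

0.1463


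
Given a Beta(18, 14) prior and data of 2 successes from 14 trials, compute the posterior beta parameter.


Number of failures = 14 - 2 = 12
Posterior beta = 14 + 12 = 26

26


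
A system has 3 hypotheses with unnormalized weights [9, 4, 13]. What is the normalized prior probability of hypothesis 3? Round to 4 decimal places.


The normalized prior is the weight divided by the total.
Total weight = 26
P(H3) = 13 / 26 = 0.5

0.5


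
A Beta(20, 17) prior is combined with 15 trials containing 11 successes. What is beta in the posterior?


In conjugate updating:
beta_posterior = beta_prior + (n - k)
= 17 + (15 - 11)
= 17 + 4 = 21

21


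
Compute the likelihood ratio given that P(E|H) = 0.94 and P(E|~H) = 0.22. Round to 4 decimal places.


LR = P(E|H) / P(E|~H)
= 0.94 / 0.22 = 4.2727

4.2727


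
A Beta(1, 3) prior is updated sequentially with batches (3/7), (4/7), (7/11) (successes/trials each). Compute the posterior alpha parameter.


Sequential conjugate updating is equivalent to a single batch update.
Total successes across all batches = 14
alpha_posterior = alpha_prior + total_successes = 1 + 14
= 15

15


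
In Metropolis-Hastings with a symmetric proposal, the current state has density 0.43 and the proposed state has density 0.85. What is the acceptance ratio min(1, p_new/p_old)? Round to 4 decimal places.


Ratio = p_new / p_old = 0.85 / 0.43 = 1.9767
Acceptance = min(1, 1.9767) = 1.0

1.0


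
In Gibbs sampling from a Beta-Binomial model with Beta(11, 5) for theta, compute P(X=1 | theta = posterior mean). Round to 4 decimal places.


Posterior mean = alpha/(alpha+beta) = 11/16 = 0.6875
P(X=1|theta=mean) = theta = 0.6875

0.6875


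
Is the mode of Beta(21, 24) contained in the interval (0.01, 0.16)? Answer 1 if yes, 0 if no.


Mode = (a-1)/(a+b-2) = 20/43 = 0.4651
Interval: (0.01, 0.16)
Contains mode? 0

0


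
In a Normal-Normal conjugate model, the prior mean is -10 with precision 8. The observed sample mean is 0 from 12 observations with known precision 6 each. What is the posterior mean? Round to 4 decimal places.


Posterior precision = tau0 + n*tau = 8 + 12*6 = 80
Posterior mean = (tau0*mu0 + n*tau*xbar) / posterior_precision
= (8*-10 + 12*6*0) / 80
= -80 / 80 = -1.0

-1.0


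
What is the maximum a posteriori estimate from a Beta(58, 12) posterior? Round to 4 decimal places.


The MAP estimate equals the mode of the distribution.
Mode of Beta(a,b) = (a-1)/(a+b-2)
= 57/68
= 0.8382

0.8382


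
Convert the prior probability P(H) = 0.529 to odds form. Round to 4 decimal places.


P(not H) = 1 - 0.529 = 0.471
Odds = 0.529 / 0.471 = 1.1231

1.1231


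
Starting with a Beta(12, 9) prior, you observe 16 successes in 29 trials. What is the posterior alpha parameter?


For a Beta-Binomial conjugate model:
Posterior alpha = prior alpha + number of successes
= 12 + 16 = 28

28


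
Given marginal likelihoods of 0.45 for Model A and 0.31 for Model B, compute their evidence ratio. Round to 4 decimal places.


Ratio = ML(A) / ML(B) = 0.45/0.31
= 1.4516

1.4516


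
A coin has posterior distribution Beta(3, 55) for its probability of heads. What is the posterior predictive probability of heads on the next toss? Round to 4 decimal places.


Posterior predictive = E[theta] = alpha/(alpha+beta)
= 3/58
= 0.0517

0.0517


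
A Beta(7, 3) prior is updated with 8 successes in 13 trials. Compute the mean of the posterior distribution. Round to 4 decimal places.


After update: Beta(15, 8)
Mean = 15 / (15 + 8) = 15 / 23
= 0.6522

0.6522


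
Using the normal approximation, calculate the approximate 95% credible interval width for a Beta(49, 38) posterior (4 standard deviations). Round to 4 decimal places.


Var(Beta) = 49*38/(87^2 * 88) = 0.0028
SD = 0.0529
Width ~ 4*SD = 0.2115

0.2115


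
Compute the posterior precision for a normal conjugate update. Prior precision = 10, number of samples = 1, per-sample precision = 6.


tau_post = tau_0 + n * tau
= 10 + 1 * 6 = 16

16


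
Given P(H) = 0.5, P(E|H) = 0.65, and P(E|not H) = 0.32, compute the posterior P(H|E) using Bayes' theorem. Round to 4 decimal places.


By Bayes' theorem: P(H|E) = P(E|H)*P(H) / P(E)
P(E) = P(E|H)*P(H) + P(E|not H)*P(not H)
P(E) = 0.65*0.5 + 0.32*0.5 = 0.485
P(H|E) = 0.65*0.5 / 0.485 = 0.6701

0.6701


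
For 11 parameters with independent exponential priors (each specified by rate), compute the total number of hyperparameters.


A exponential prior has 1 hyperparameter per parameter.
Total = 11 * 1 = 11

11


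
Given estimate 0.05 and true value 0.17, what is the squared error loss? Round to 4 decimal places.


Squared error = (estimate - true)^2
Difference = -0.12
Loss = -0.12^2 = 0.0144

0.0144


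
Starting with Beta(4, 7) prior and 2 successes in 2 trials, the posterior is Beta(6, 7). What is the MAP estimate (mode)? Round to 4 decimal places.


The mode of Beta(a, b) when a > 1 and b > 1 is (a-1)/(a+b-2)
= (6 - 1) / (6 + 7 - 2)
= 5 / 11
= 0.4545

0.4545


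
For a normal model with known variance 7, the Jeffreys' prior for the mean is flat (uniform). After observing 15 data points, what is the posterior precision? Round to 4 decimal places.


Jeffreys' prior for normal mean (known variance) is flat.
Prior precision = 0.
Posterior precision = prior_prec + n/sigma^2 = 0 + 15/7
= 2.1429

2.1429


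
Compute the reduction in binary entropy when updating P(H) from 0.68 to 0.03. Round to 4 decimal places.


H_before = -p*log2(p) - (1-p)*log2(1-p) for p=0.68: 0.9044
H_after for p=0.03: 0.1944
Reduction = 0.9044 - 0.1944 = 0.71

0.71


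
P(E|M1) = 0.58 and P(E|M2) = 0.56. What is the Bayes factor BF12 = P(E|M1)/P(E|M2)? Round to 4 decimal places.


Bayes factor BF12 = P(E|M1) / P(E|M2)
= 0.58 / 0.56
= 1.0357

1.0357


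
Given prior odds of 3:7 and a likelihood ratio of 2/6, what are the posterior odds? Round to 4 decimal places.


Posterior odds = prior odds * LR
Prior odds = 3/7 = 0.4286
LR = 2/6 = 0.3333
Posterior odds = 0.4286 * 0.3333 = 0.1429

0.1429


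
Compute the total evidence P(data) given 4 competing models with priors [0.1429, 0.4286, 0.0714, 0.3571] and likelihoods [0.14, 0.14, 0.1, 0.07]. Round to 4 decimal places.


Marginal likelihood = sum P(model_i) * P(data|model_i)
Model 1: 0.1429 * 0.14 = 0.02
Model 2: 0.4286 * 0.14 = 0.06
Model 3: 0.0714 * 0.1 = 0.0071
Model 4: 0.3571 * 0.07 = 0.025
Total = 0.1121

0.1121


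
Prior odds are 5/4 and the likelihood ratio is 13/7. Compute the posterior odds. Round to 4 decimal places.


Posterior odds = prior odds * likelihood ratio
= (5/4) * (13/7)
= 65 / 28
= 2.3214

2.3214


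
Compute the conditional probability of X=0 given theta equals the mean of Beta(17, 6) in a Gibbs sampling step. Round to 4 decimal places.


Mean of Beta(17, 6) = 0.7391
P(X=0 | theta=0.7391) = 0.2609

0.2609


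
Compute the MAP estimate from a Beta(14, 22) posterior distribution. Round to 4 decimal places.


MAP = mode of Beta distribution
= (alpha - 1)/(alpha + beta - 2)
= (14-1)/(14+22-2)
= 13/34 = 0.3824

0.3824


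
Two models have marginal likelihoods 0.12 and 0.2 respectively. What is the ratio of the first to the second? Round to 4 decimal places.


Evidence ratio = 0.12 / 0.2
= 0.6

0.6


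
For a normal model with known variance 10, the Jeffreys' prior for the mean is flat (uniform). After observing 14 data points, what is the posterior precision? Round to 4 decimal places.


Jeffreys' prior for normal mean (known variance) is flat.
Prior precision = 0.
Posterior precision = prior_prec + n/sigma^2 = 0 + 14/10
= 1.4

1.4


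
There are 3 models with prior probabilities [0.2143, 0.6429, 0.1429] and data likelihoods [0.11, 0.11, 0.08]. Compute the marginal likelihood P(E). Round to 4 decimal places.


P(E) = sum over models of P(M_i) * P(E|M_i)
= 0.2143*0.11 + 0.6429*0.11 + 0.1429*0.08
= 0.1057

0.1057


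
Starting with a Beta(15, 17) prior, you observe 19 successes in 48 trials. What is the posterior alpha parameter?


For a Beta-Binomial conjugate model:
Posterior alpha = prior alpha + number of successes
= 15 + 19 = 34

34


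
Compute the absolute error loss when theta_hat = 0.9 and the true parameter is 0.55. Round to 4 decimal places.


L = |theta_hat - theta_true|
= |0.9 - 0.55| = 0.35

0.35


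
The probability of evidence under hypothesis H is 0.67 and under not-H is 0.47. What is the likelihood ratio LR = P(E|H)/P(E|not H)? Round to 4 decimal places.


LR = 0.67 / 0.47
= 1.4255

1.4255


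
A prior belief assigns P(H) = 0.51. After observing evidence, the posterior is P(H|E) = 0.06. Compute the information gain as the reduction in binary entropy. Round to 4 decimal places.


H(prior) = -0.51*log2(0.51) - 0.49*log2(0.49)
= 0.9997
H(post) = -0.06*log2(0.06) - 0.94*log2(0.94)
= 0.3274
IG = 0.9997 - 0.3274 = 0.6723

0.6723


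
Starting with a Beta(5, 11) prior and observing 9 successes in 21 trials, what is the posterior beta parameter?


Posterior beta = prior beta + failures
Failures = 21 - 9 = 12
beta_post = 11 + 12 = 23

23


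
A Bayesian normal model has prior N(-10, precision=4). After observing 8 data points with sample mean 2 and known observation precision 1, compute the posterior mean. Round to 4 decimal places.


Posterior mean = (prior_precision * prior_mean + n * data_precision * data_mean) / (prior_precision + n * data_precision)
Numerator = 4*-10 + 8*1*2 = -24
Denominator = 4 + 8*1 = 12
Posterior mean = -2.0

-2.0


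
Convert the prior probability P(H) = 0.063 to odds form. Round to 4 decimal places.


P(not H) = 1 - 0.063 = 0.937
Odds = 0.063 / 0.937 = 0.0672

0.0672


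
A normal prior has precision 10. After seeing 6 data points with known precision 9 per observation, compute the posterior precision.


In the conjugate normal model, precisions add:
tau_posterior = tau_prior + n * tau_data
= 10 + 6*9 = 64

64


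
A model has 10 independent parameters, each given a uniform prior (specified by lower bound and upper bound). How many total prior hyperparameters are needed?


Each uniform prior needs 2 hyperparameters (lower bound and upper bound).
Total = 2 * 10 = 20

20


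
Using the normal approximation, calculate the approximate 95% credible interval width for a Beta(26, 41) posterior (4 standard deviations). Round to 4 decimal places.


Var(Beta) = 26*41/(67^2 * 68) = 0.0035
SD = 0.0591
Width ~ 4*SD = 0.2364

0.2364


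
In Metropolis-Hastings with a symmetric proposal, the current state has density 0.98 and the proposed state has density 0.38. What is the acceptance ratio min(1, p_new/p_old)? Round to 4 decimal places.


Ratio = p_new / p_old = 0.38 / 0.98 = 0.3878
Acceptance = min(1, 0.3878) = 0.3878

0.3878


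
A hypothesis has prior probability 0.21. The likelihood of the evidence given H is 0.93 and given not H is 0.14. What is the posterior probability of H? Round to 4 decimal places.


Using Bayes' theorem:
P(E) = 0.21 * 0.93 + 0.79 * 0.14
P(E) = 0.3059
P(H|E) = (0.21 * 0.93) / 0.3059 = 0.6384

0.6384


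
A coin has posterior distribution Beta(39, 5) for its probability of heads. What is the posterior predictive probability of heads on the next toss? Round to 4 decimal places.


Posterior predictive = E[theta] = alpha/(alpha+beta)
= 39/44
= 0.8864

0.8864


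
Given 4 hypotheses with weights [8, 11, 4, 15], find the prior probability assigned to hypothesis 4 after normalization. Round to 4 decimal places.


To normalize, divide each weight by the sum of all weights.
Sum = 38
Prior(H4) = 15/38 = 0.3947

0.3947


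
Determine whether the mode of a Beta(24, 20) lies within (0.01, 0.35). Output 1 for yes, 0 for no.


First find the mode: (a-1)/(a+b-2) = 0.5476
Is 0.5476 in (0.01, 0.35)? 0

0


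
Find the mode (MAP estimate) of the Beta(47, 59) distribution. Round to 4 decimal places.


For Beta(a,b) with a,b > 1:
Mode = (a-1)/(a+b-2) = (47-1)/(106-2)
= 46/104 = 0.4423

0.4423


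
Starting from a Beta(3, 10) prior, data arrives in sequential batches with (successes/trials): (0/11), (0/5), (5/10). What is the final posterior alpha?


In sequential Bayesian updating, we sum all successes.
Total successes = 5
Final alpha = 3 + 5 = 8

8


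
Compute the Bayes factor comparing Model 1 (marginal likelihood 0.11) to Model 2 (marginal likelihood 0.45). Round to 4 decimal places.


BF12 = marginal likelihood of M1 / marginal likelihood of M2
= 0.11/0.45
= 0.2444

0.2444


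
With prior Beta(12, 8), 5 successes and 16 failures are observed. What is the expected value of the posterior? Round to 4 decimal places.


Posterior = Beta(17, 24)
E[theta] = alpha/(alpha+beta)
= 17/41 = 0.4146

0.4146


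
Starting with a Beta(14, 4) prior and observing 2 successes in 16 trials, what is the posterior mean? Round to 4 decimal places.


Posterior parameters: alpha = 14 + 2 = 16
beta = 4 + 14 = 18
Posterior mean = alpha / (alpha + beta) = 16 / 34
= 0.4706

0.4706


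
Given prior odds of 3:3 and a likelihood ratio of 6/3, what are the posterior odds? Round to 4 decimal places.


Posterior odds = prior odds * LR
Prior odds = 3/3 = 1.0
LR = 6/3 = 2.0
Posterior odds = 1.0 * 2.0 = 2.0

2.0


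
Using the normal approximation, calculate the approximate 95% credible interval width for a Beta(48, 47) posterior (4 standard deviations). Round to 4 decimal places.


Var(Beta) = 48*47/(95^2 * 96) = 0.0026
SD = 0.051
Width ~ 4*SD = 0.2041

0.2041


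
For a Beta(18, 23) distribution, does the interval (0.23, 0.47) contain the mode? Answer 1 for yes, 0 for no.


Mode of Beta(a,b) = (a-1)/(a+b-2)
= (18-1)/(18+23-2) = 0.4359
Check: 0.23 <= 0.4359 <= 0.47?
Result: 1

1


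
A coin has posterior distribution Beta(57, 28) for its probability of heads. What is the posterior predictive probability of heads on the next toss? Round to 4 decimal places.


Posterior predictive = E[theta] = alpha/(alpha+beta)
= 57/85
= 0.6706

0.6706


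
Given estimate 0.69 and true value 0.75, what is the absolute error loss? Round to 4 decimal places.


Absolute error = |estimate - true|
= |-0.06| = 0.06

0.06


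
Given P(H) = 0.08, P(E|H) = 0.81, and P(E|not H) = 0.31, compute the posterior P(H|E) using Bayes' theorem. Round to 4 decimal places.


By Bayes' theorem: P(H|E) = P(E|H)*P(H) / P(E)
P(E) = P(E|H)*P(H) + P(E|not H)*P(not H)
P(E) = 0.81*0.08 + 0.31*0.92 = 0.35
P(H|E) = 0.81*0.08 / 0.35 = 0.1851

0.1851


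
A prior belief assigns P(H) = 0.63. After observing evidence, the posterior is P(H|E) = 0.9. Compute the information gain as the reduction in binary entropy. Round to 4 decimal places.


H(prior) = -0.63*log2(0.63) - 0.37*log2(0.37)
= 0.9507
H(post) = -0.9*log2(0.9) - 0.1*log2(0.1)
= 0.469
IG = 0.9507 - 0.469 = 0.4817

0.4817


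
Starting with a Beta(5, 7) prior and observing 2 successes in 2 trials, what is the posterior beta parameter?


Posterior beta = prior beta + failures
Failures = 2 - 2 = 0
beta_post = 7 + 0 = 7

7


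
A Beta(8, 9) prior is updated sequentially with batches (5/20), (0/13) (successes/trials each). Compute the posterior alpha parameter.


Sequential conjugate updating is equivalent to a single batch update.
Total successes across all batches = 5
alpha_posterior = alpha_prior + total_successes = 8 + 5
= 13

13


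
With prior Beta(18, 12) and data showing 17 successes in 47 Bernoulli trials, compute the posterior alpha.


Conjugate update: alpha_posterior = alpha_prior + k
= 18 + 17 = 35

35


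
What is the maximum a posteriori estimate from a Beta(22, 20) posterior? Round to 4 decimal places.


The MAP estimate equals the mode of the distribution.
Mode of Beta(a,b) = (a-1)/(a+b-2)
= 21/40
= 0.525

0.525


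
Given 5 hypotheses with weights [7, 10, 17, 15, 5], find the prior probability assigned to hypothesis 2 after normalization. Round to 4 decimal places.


To normalize, divide each weight by the sum of all weights.
Sum = 54
Prior(H2) = 10/54 = 0.1852

0.1852


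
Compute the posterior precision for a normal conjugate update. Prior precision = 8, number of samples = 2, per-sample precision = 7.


tau_post = tau_0 + n * tau
= 8 + 2 * 7 = 22

22


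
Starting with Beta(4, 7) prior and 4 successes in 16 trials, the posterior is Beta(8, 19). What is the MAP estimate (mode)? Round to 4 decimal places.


The mode of Beta(a, b) when a > 1 and b > 1 is (a-1)/(a+b-2)
= (8 - 1) / (8 + 19 - 2)
= 7 / 25
= 0.28

0.28


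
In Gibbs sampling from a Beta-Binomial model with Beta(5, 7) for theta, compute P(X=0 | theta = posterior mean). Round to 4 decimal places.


Posterior mean = alpha/(alpha+beta) = 5/12 = 0.4167
P(X=0|theta=mean) = 1 - theta = 0.5833

0.5833


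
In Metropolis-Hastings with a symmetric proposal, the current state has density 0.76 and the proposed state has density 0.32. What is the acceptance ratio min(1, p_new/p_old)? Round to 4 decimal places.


Ratio = p_new / p_old = 0.32 / 0.76 = 0.4211
Acceptance = min(1, 0.4211) = 0.4211

0.4211


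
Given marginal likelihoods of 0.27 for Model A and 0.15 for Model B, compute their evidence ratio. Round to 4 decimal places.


Ratio = ML(A) / ML(B) = 0.27/0.15
= 1.8

1.8


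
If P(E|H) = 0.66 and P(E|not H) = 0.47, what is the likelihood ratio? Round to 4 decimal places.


Likelihood ratio = P(E|H) / P(E|not H)
= 0.66 / 0.47
= 1.4043

1.4043


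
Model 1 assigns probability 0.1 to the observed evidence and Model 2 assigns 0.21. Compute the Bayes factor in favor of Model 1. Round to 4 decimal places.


BF = P(data|M1) / P(data|M2)
= 0.1 / 0.21 = 0.4762

0.4762


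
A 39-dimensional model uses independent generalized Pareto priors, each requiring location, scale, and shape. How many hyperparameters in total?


Per parameter: 3 (location, scale, and shape).
Total = 39 * 3 = 117

117


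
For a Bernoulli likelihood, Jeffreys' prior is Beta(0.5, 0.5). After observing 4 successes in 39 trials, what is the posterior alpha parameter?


Jeffreys' prior for Bernoulli is Beta(0.5, 0.5).
Posterior is Beta(0.5 + k, 0.5 + n - k).
Posterior alpha = 0.5 + k = 0.5 + 4 = 4.5

4.5


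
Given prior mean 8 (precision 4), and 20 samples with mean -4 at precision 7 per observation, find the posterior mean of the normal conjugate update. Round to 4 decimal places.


The posterior mean is a precision-weighted average of prior and data.
Post. prec. = 4 + 140 = 144
Post. mean = (32 + -560)/144 = -528/144 = -3.6667

-3.6667


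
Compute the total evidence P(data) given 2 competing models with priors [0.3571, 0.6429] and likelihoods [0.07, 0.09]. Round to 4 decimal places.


Marginal likelihood = sum P(model_i) * P(data|model_i)
Model 1: 0.3571 * 0.07 = 0.025
Model 2: 0.6429 * 0.09 = 0.0579
Total = 0.0829

0.0829


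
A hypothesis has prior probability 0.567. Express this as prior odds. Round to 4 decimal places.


Odds = P(H) / P(not H) = 0.567 / 0.433
= 1.3095

1.3095


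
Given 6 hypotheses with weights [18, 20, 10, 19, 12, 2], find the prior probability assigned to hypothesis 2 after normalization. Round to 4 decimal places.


To normalize, divide each weight by the sum of all weights.
Sum = 81
Prior(H2) = 20/81 = 0.2469

0.2469


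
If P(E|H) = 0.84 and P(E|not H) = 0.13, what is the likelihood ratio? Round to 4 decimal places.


Likelihood ratio = P(E|H) / P(E|not H)
= 0.84 / 0.13
= 6.4615

6.4615


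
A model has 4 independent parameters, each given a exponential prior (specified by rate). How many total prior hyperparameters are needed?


Each exponential prior needs 1 hyperparameter (rate).
Total = 1 * 4 = 4

4


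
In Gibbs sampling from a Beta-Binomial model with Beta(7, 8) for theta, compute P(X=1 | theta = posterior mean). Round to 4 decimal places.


Posterior mean = alpha/(alpha+beta) = 7/15 = 0.4667
P(X=1|theta=mean) = theta = 0.4667

0.4667


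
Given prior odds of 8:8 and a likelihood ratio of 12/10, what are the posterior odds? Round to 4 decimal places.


Posterior odds = prior odds * LR
Prior odds = 8/8 = 1.0
LR = 12/10 = 1.2
Posterior odds = 1.0 * 1.2 = 1.2

1.2


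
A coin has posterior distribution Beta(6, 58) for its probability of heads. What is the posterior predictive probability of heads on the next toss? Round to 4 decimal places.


Posterior predictive = E[theta] = alpha/(alpha+beta)
= 6/64
= 0.0938

0.0938


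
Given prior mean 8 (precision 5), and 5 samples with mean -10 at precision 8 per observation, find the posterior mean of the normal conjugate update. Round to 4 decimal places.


The posterior mean is a precision-weighted average of prior and data.
Post. prec. = 5 + 40 = 45
Post. mean = (40 + -400)/45 = -360/45 = -8.0

-8.0
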